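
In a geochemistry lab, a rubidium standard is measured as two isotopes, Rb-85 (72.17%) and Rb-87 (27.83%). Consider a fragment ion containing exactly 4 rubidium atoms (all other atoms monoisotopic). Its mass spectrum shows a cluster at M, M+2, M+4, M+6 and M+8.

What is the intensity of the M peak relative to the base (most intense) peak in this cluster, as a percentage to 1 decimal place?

64.8%

(0.7217 + 0.2783)^4 gives M 0.2713, M+2 0.4184, M+4 0.2420, M+6 0.0622, M+8 0.0060; the largest is M+2.
P(M+2) = C(4,1) × 0.7217^3 × 0.2783^1 = 4 × 0.37589809 × 0.2783 = 0.418450 (base)
P(M) = C(4,0) × 0.7217^4 × 0.2783^0 = 1 × 0.27128565 × 1.0000 = 0.271286
Relative intensity = 0.271286 / 0.418450 × 100 = 64.8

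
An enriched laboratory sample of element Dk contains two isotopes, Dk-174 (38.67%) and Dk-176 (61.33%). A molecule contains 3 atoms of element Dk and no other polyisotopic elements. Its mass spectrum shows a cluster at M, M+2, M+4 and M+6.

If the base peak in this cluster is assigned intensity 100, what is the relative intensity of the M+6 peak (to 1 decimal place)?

52.9

Binomial terms of (0.3867 + 0.6133)^3: M 0.0578, M+2 0.2751, M+4 0.4364, M+6 0.2307 → M+4 is the base peak.
P(M+4) = C(3,2) × 0.3867^1 × 0.6133^2 = 3 × 0.3867 × 0.37613689 = 0.436356 (base)
P(M+6) = C(3,3) × 0.3867^0 × 0.6133^3 = 1 × 1.0000 × 0.23068475 = 0.230685
Relative intensity = 0.230685 / 0.436356 × 100 = 52.9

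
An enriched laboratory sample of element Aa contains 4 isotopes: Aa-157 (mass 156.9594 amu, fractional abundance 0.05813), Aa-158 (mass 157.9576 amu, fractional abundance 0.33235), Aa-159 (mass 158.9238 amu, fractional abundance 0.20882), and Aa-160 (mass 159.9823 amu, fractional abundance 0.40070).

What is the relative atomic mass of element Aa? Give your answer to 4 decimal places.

Weight each isotope mass by its fractional abundance: 0.05813 × 156.9594 + 0.33235 × 157.9576 + 0.20882 × 158.9238 + 0.40070 × 159.9823
= 9.12405 + 52.49721 + 33.18647 + 64.10491 = 158.91264 amu

158.9126 amu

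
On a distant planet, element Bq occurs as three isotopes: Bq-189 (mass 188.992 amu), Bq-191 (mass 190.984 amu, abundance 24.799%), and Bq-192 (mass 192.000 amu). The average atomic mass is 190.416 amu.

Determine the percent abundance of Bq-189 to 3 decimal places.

Let x and y be the fractions of Bq-189 and Bq-192. Then x + y = 1 − 0.24799 = 0.75201 and 188.992x + 192.000y = 190.416 − 0.24799×190.984 = 143.05387784.
Substituting: 188.992x + 192.000(0.75201 − x) = 143.05387784
(188.992 − 192.000)x = -1.33204216  ⇒  x = 0.44283, y = 0.30918
Bq-189: 44.283%, Bq-192: 30.918%.

44.283%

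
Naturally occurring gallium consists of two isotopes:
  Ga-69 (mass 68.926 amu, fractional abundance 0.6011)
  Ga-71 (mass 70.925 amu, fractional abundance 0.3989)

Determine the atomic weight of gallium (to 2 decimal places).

Ar = Σ fᵢ·mᵢ = 0.6011 × 68.926 + 0.3989 × 70.925
= 41.4314 + 28.2920 = 69.7234 amu

69.72 amu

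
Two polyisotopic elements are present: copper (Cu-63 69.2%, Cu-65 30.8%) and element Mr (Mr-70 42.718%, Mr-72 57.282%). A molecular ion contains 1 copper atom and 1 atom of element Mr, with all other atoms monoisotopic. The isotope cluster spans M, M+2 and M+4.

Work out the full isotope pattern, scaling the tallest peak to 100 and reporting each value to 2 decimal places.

55.99 : 100.00 : 33.42

Copper pattern (n=1): 0.6920 : 0.3080
Element Mr pattern (n=1): 0.42718 : 0.57282
Convolve the two distributions (both contribute in 2-u steps):
  M: 0.6920×0.42718 = 0.295609
  M+2: 0.6920×0.57282 + 0.3080×0.42718 = 0.527963
  M+4: 0.3080×0.57282 = 0.176429
Scale to base peak (0.527963) = 100: 55.99 : 100.00 : 33.42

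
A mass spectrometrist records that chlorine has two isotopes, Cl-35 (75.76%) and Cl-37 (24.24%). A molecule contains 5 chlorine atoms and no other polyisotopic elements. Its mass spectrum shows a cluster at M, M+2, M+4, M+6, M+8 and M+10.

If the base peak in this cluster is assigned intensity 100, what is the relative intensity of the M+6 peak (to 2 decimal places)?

20.47

Binomial terms of (0.7576 + 0.2424)^5: M 0.2496, M+2 0.3993, M+4 0.2555, M+6 0.0817, M+8 0.0131, M+10 0.0008 → M+2 is the base peak.
P(M+2) = C(5,1) × 0.7576^4 × 0.2424^1 = 5 × 0.32942751 × 0.2424 = 0.399266 (base)
P(M+6) = C(5,3) × 0.7576^2 × 0.2424^3 = 10 × 0.57395776 × 0.01424288 = 0.081748
Relative intensity = 0.081748 / 0.399266 × 100 = 20.47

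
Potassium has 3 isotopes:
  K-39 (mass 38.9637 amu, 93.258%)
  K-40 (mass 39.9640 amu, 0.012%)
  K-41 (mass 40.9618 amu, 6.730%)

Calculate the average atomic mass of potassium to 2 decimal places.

39.10 amu

The abundance-weighted mean is 0.93258 × 38.9637 + 0.00012 × 39.9640 + 0.06730 × 40.9618
= 36.33677 + 0.00480 + 2.75673 = 39.09830 amu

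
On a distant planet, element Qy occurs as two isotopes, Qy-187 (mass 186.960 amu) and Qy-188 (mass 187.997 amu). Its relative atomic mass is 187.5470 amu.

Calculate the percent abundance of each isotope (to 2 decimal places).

With x = fraction of Qy-187 (so Qy-188 is 1 − x):
186.960·x + 187.997·(1 − x) = 187.5470
(186.960 − 187.997)·x = 187.5470 − 187.997
x = -0.4500 / -1.037 = 0.43394 → 43.39% Qy-187, 56.61% Qy-188.

Qy-187: 43.39%, Qy-188: 56.61%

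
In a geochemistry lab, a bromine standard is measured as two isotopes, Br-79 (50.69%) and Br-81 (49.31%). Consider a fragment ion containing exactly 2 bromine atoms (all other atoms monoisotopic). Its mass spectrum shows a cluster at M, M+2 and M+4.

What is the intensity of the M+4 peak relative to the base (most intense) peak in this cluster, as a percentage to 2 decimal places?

48.64%

Binomial terms of (0.5069 + 0.4931)^2: M 0.2569, M+2 0.4999, M+4 0.2431 → M+2 is the base peak.
P(M+2) = C(2,1) × 0.5069^1 × 0.4931^1 = 2 × 0.5069 × 0.4931 = 0.499905 (base)
P(M+4) = C(2,2) × 0.5069^0 × 0.4931^2 = 1 × 1.0000 × 0.24314761 = 0.243148
Relative intensity = 0.243148 / 0.499905 × 100 = 48.64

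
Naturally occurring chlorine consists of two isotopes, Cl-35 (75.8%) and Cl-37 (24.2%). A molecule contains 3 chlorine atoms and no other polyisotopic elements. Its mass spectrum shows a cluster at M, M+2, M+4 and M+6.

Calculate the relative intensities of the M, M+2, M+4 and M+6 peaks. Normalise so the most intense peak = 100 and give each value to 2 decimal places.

Expanding (0.758 + 0.242)^3:
P(M) = 0.758^3 = 0.435520
P(M+2) = 3 × 0.758^2 × 0.242^1 = 0.417133
P(M+4) = 3 × 0.758^1 × 0.242^2 = 0.133175
P(M+6) = 0.242^3 = 0.014172
The M peak is largest (0.435520); scaling to 100 gives 100.00 : 95.78 : 30.58 : 3.25.

100.00 : 95.78 : 30.58 : 3.25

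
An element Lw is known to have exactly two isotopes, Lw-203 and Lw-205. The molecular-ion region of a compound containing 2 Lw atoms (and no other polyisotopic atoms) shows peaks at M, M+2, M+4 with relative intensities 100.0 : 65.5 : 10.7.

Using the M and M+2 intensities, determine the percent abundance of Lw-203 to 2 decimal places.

Let p = fractional abundance of Lw-203. I(M+2)/I(M) = [C(2,1)·p^1·(1−p)] / p^2 = 2·(1−p)/p = 65.5/100.0 = 0.6550
(1−p)/p = 0.6550/2 = 0.3275  ⇒  p = 1/(1 + 0.3275) = 0.7533
Lw-203: 75.33%, Lw-205: 24.67%.

75.33%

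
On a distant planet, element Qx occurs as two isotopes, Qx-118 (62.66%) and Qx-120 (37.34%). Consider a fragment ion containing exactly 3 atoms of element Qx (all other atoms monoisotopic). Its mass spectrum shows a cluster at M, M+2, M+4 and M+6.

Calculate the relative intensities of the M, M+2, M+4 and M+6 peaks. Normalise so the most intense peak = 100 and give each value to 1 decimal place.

The 3 Qx atoms are independent, so intensities follow the terms of (0.6266 + 0.3734)^3.
P(M) = 0.6266^3 = 0.246020
P(M+2) = 3 × 0.6266^2 × 0.3734^1 = 0.439821
P(M+4) = 3 × 0.6266^1 × 0.3734^2 = 0.262096
P(M+6) = 0.3734^3 = 0.052062
The M+2 peak is largest (0.439821); scaling to 100 gives 55.9 : 100.0 : 59.6 : 11.8.

55.9 : 100.0 : 59.6 : 11.8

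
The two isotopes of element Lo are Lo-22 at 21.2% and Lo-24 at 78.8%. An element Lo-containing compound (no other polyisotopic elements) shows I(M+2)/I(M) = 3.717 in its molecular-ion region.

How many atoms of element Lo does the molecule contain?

With n Lo atoms, P(M+2)/P(M) = C(n,1)·p^(n−1)q / p^n = n·q/p = n · 0.788/0.212.
n = 3.717 × 0.212/0.788 = 1.00 ≈ 1

1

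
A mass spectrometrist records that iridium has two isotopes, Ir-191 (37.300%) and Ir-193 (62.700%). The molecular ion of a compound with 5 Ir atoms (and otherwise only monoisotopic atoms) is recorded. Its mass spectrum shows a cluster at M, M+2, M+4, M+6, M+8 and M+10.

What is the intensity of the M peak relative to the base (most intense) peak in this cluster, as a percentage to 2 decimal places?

2.11%

Binomial terms of (0.37300 + 0.62700)^5: M 0.0072, M+2 0.0607, M+4 0.2040, M+6 0.3429, M+8 0.2882, M+10 0.0969 → M+6 is the base peak.
P(M+6) = C(5,3) × 0.37300^2 × 0.62700^3 = 10 × 0.139129 × 0.24649188 = 0.342942 (base)
P(M) = C(5,0) × 0.37300^5 × 0.62700^0 = 1 × 0.00722012 × 1.0000 = 0.007220
Relative intensity = 0.007220 / 0.342942 × 100 = 2.11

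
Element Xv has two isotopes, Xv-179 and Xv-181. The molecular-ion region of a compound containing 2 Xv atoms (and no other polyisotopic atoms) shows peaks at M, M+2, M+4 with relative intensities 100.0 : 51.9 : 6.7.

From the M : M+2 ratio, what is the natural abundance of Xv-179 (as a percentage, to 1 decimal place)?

79.4%

Let p = fractional abundance of Xv-179. I(M+2)/I(M) = [C(2,1)·p^1·(1−p)] / p^2 = 2·(1−p)/p = 51.9/100.0 = 0.5190
(1−p)/p = 0.5190/2 = 0.2595  ⇒  p = 1/(1 + 0.2595) = 0.7940
Xv-179: 79.4%, Xv-181: 20.6%.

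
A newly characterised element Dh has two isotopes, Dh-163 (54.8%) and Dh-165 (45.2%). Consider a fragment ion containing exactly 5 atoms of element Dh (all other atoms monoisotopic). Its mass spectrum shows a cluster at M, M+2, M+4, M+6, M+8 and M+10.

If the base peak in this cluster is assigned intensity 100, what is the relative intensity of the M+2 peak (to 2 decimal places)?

60.62

Term probabilities: M 0.0494, M+2 0.2038, M+4 0.3362, M+6 0.2773, M+8 0.1144, M+10 0.0189. Base peak = M+4.
P(M+4) = C(5,2) × 0.548^3 × 0.452^2 = 10 × 0.16456659 × 0.204304 = 0.336216 (base)
P(M+2) = C(5,1) × 0.548^4 × 0.452^1 = 5 × 0.09018249 × 0.4520 = 0.203812
Relative intensity = 0.203812 / 0.336216 × 100 = 60.62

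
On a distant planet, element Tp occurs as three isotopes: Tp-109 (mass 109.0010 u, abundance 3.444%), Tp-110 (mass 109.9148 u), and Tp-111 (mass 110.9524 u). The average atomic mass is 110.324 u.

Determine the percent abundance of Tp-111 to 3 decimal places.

Let x and y be the fractions of Tp-110 and Tp-111. Then x + y = 1 − 0.03444 = 0.96556 and 109.9148x + 110.9524y = 110.324 − 0.03444×109.0010 = 106.57000556.
Substituting: 109.9148x + 110.9524(0.96556 − x) = 106.57000556
(109.9148 − 110.9524)x = -0.561193784  ⇒  x = 0.54086, y = 0.42470
Tp-110: 54.086%, Tp-111: 42.470%.

42.470%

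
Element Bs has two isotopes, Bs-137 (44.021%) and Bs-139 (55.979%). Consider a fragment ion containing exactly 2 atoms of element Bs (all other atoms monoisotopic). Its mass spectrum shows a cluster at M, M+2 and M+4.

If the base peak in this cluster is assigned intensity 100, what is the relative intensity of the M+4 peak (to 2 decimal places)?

(0.44021 + 0.55979)^2 gives M 0.1938, M+2 0.4929, M+4 0.3134; the largest is M+2.
P(M+2) = C(2,1) × 0.44021^1 × 0.55979^1 = 2 × 0.44021 × 0.55979 = 0.492850 (base)
P(M+4) = C(2,2) × 0.44021^0 × 0.55979^2 = 1 × 1.0000 × 0.31336484 = 0.313365
Relative intensity = 0.313365 / 0.492850 × 100 = 63.58

63.58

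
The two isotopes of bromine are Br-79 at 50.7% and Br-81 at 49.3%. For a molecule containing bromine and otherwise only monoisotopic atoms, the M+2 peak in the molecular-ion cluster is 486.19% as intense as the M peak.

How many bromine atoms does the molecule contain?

5

The M+2/M ratio from n Br atoms is n · q/p = n · 0.493/0.507.
n = 4.8619 × 0.507/0.493 = 5.00 ≈ 5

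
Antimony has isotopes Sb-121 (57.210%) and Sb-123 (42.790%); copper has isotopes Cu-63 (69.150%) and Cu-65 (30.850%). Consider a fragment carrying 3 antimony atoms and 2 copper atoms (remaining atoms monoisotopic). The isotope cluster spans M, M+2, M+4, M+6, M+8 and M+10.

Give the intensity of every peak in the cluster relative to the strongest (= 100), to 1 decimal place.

25.8 : 80.8 : 100.0 : 60.9 : 18.2 : 2.1

Antimony pattern (n=3): 0.18724742 : 0.42015297 : 0.3142518 : 0.07834781
Copper pattern (n=2): 0.47817225 : 0.4266555 : 0.09517225
Convolve the two distributions (both contribute in 2-u steps):
  M: 0.18724742×0.47817225 = 0.089537
  M+2: 0.18724742×0.4266555 + 0.42015297×0.47817225 = 0.280796
  M+4: 0.18724742×0.09517225 + 0.42015297×0.4266555 + 0.3142518×0.47817225 = 0.347348
  M+6: 0.42015297×0.09517225 + 0.3142518×0.4266555 + 0.07834781×0.47817225 = 0.211528
  M+8: 0.3142518×0.09517225 + 0.07834781×0.4266555 = 0.063336
  M+10: 0.07834781×0.09517225 = 0.007457
Scale to base peak (0.347348) = 100: 25.8 : 80.8 : 100.0 : 60.9 : 18.2 : 2.1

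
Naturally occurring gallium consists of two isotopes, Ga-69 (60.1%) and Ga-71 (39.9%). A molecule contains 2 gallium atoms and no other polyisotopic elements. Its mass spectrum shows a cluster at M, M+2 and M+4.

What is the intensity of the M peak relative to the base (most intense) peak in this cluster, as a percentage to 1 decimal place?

(0.601 + 0.399)^2 gives M 0.3612, M+2 0.4796, M+4 0.1592; the largest is M+2.
P(M+2) = C(2,1) × 0.601^1 × 0.399^1 = 2 × 0.6010 × 0.3990 = 0.479598 (base)
P(M) = C(2,0) × 0.601^2 × 0.399^0 = 1 × 0.361201 × 1.0000 = 0.361201
Relative intensity = 0.361201 / 0.479598 × 100 = 75.3

75.3%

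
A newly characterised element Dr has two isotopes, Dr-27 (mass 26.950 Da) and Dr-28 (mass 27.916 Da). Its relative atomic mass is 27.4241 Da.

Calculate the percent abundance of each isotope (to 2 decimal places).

With x = fraction of Dr-27 (so Dr-28 is 1 − x):
26.950·x + 27.916·(1 − x) = 27.4241
(26.950 − 27.916)·x = 27.4241 − 27.916
x = -0.4919 / -0.966 = 0.50921 → 50.92% Dr-27, 49.08% Dr-28.

Dr-27: 50.92%, Dr-28: 49.08%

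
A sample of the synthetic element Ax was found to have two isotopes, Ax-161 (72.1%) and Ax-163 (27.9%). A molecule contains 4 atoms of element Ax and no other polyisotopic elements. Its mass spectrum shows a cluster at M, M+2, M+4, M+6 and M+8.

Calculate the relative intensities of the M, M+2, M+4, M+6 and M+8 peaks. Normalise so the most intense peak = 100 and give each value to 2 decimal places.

64.61 : 100.00 : 58.04 : 14.97 : 1.45

The 4 Ax atoms are independent, so intensities follow the terms of (0.721 + 0.279)^4.
P(M) = 0.721^4 = 0.270235
P(M+2) = 4 × 0.721^3 × 0.279^1 = 0.418283
P(M+4) = 6 × 0.721^2 × 0.279^2 = 0.242790
P(M+6) = 4 × 0.721^1 × 0.279^3 = 0.062634
P(M+8) = 0.279^4 = 0.006059
The M+2 peak is largest (0.418283); scaling to 100 gives 64.61 : 100.00 : 58.04 : 14.97 : 1.45.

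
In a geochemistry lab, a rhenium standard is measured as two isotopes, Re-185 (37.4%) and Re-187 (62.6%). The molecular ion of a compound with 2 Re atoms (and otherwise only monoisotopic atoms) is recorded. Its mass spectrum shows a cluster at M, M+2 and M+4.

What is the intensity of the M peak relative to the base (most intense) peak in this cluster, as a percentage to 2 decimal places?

29.87%

Binomial terms of (0.374 + 0.626)^2: M 0.1399, M+2 0.4682, M+4 0.3919 → M+2 is the base peak.
P(M+2) = C(2,1) × 0.374^1 × 0.626^1 = 2 × 0.3740 × 0.6260 = 0.468248 (base)
P(M) = C(2,0) × 0.374^2 × 0.626^0 = 1 × 0.139876 × 1.0000 = 0.139876
Relative intensity = 0.139876 / 0.468248 × 100 = 29.87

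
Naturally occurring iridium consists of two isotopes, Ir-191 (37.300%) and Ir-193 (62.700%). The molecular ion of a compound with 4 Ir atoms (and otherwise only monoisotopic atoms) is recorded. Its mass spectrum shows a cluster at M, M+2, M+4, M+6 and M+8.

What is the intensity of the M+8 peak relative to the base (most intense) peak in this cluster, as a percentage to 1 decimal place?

(0.37300 + 0.62700)^4 gives M 0.0194, M+2 0.1302, M+4 0.3282, M+6 0.3678, M+8 0.1546; the largest is M+6.
P(M+6) = C(4,3) × 0.37300^1 × 0.62700^3 = 4 × 0.3730 × 0.24649188 = 0.367766 (base)
P(M+8) = C(4,4) × 0.37300^0 × 0.62700^4 = 1 × 1.0000 × 0.15455041 = 0.154550
Relative intensity = 0.154550 / 0.367766 × 100 = 42.0

42.0%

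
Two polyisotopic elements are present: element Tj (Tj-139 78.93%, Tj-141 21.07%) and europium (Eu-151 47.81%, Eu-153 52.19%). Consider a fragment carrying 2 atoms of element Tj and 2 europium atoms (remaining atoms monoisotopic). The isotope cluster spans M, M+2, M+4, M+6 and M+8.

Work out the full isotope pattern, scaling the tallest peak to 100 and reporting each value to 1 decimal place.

36.8 : 100.0 : 89.4 : 29.1 : 3.1

Element Tj pattern (n=2): 0.62299449 : 0.33261102 : 0.04439449
Europium pattern (n=2): 0.22857961 : 0.49904078 : 0.27237961
Convolve the two distributions (both contribute in 2-u steps):
  M: 0.62299449×0.22857961 = 0.142404
  M+2: 0.62299449×0.49904078 + 0.33261102×0.22857961 = 0.386928
  M+4: 0.62299449×0.27237961 + 0.33261102×0.49904078 + 0.04439449×0.22857961 = 0.345825
  M+6: 0.33261102×0.27237961 + 0.04439449×0.49904078 = 0.112751
  M+8: 0.04439449×0.27237961 = 0.012092
Scale to base peak (0.386928) = 100: 36.8 : 100.0 : 89.4 : 29.1 : 3.1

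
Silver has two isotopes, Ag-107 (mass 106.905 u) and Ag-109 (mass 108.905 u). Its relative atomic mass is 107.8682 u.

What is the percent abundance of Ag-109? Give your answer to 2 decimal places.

Writing the weighted mean with unknown fraction x of Ag-107:
106.905·x + 108.905·(1 − x) = 107.8682
(106.905 − 108.905)·x = 107.8682 − 108.905
x = -1.0368 / -2.000 = 0.51840 → 51.84% Ag-107, 48.16% Ag-109.

48.16%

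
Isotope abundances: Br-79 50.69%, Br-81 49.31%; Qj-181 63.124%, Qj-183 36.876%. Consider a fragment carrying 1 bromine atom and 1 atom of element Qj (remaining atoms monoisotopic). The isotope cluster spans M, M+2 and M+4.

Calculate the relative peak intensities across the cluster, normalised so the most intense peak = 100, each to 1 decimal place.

64.2 : 100.0 : 36.5

Bromine pattern (n=1): 0.5069 : 0.4931
Element Qj pattern (n=1): 0.63124 : 0.36876
Convolve the two distributions (both contribute in 2-u steps):
  M: 0.5069×0.63124 = 0.319976
  M+2: 0.5069×0.36876 + 0.4931×0.63124 = 0.498189
  M+4: 0.4931×0.36876 = 0.181836
Scale to base peak (0.498189) = 100: 64.2 : 100.0 : 36.5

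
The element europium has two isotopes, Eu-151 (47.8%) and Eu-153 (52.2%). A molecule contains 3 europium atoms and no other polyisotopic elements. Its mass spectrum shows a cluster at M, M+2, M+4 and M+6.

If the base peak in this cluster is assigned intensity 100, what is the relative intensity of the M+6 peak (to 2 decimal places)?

36.40

Term probabilities: M 0.1092, M+2 0.3578, M+4 0.3907, M+6 0.1422. Base peak = M+4.
P(M+4) = C(3,2) × 0.478^1 × 0.522^2 = 3 × 0.4780 × 0.272484 = 0.390742 (base)
P(M+6) = C(3,3) × 0.478^0 × 0.522^3 = 1 × 1.0000 × 0.14223665 = 0.142237
Relative intensity = 0.142237 / 0.390742 × 100 = 36.40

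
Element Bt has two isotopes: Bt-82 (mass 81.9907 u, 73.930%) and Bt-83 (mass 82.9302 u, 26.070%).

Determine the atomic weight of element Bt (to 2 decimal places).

Average mass = Σ (abundance × isotope mass) = 0.73930 × 81.9907 + 0.26070 × 82.9302
= 60.61572 + 21.61990 = 82.23562 u

82.24 u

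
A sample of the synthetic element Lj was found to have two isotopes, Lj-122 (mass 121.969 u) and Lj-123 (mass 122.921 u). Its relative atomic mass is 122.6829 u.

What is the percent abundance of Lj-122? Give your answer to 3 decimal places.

25.011%

Let x be the fractional abundance of Lj-122; then Lj-123 has abundance 1 − x.
121.969·x + 122.921·(1 − x) = 122.6829
(121.969 − 122.921)·x = 122.6829 − 122.921
x = -0.2381 / -0.952 = 0.25011 → 25.011% Lj-122, 74.989% Lj-123.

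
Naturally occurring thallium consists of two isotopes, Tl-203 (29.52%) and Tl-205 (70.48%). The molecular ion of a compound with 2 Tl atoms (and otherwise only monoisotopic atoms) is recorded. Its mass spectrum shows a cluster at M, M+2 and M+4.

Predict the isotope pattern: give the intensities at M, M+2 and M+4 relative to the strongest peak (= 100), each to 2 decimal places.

Expanding (0.2952 + 0.7048)^2:
P(M) = 0.2952^2 = 0.087143
P(M+2) = 2 × 0.2952^1 × 0.7048^1 = 0.416114
P(M+4) = 0.7048^2 = 0.496743
The M+4 peak is largest (0.496743); scaling to 100 gives 17.54 : 83.77 : 100.00.

17.54 : 83.77 : 100.00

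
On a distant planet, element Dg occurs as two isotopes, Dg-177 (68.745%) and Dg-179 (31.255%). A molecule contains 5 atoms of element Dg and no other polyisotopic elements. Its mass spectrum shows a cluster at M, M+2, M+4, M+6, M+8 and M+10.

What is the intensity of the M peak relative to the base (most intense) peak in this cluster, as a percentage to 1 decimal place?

(0.68745 + 0.31255)^5 gives M 0.1535, M+2 0.3490, M+4 0.3174, M+6 0.1443, M+8 0.0328, M+10 0.0030; the largest is M+2.
P(M+2) = C(5,1) × 0.68745^4 × 0.31255^1 = 5 × 0.22333895 × 0.31255 = 0.349023 (base)
P(M) = C(5,0) × 0.68745^5 × 0.31255^0 = 1 × 0.15353436 × 1.0000 = 0.153534
Relative intensity = 0.153534 / 0.349023 × 100 = 44.0

44.0%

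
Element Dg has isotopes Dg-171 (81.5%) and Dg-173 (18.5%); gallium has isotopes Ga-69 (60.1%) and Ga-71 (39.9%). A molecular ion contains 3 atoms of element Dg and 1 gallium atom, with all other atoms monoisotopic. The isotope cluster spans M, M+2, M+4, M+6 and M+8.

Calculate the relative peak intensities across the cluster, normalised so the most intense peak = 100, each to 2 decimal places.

74.36 : 100.00 : 45.11 : 8.50 : 0.58

Element Dg pattern (n=3): 0.54134337 : 0.36864488 : 0.08368013 : 0.00633163
Gallium pattern (n=1): 0.6010 : 0.3990
Convolve the two distributions (both contribute in 2-u steps):
  M: 0.54134337×0.6010 = 0.325347
  M+2: 0.54134337×0.3990 + 0.36864488×0.6010 = 0.437552
  M+4: 0.36864488×0.3990 + 0.08368013×0.6010 = 0.197381
  M+6: 0.08368013×0.3990 + 0.00633163×0.6010 = 0.037194
  M+8: 0.00633163×0.3990 = 0.002526
Scale to base peak (0.437552) = 100: 74.36 : 100.00 : 45.11 : 8.50 : 0.58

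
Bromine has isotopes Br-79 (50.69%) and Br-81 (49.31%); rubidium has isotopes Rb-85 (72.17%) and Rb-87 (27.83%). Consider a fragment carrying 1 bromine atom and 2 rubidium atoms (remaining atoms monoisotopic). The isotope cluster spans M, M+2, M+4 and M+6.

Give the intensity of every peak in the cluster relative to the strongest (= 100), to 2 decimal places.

57.34 : 100.00 : 51.54 : 8.29

Bromine pattern (n=1): 0.5069 : 0.4931
Rubidium pattern (n=2): 0.52085089 : 0.40169822 : 0.07745089
Convolve the two distributions (both contribute in 2-u steps):
  M: 0.5069×0.52085089 = 0.264019
  M+2: 0.5069×0.40169822 + 0.4931×0.52085089 = 0.460452
  M+4: 0.5069×0.07745089 + 0.4931×0.40169822 = 0.237337
  M+6: 0.4931×0.07745089 = 0.038191
Scale to base peak (0.460452) = 100: 57.34 : 100.00 : 51.54 : 8.29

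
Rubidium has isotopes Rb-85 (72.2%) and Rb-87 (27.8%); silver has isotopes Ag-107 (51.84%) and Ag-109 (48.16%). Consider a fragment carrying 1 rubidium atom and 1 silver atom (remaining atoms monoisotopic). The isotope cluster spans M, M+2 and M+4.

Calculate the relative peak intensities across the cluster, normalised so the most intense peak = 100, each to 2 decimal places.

76.10 : 100.00 : 27.22

Rubidium pattern (n=1): 0.7220 : 0.2780
Silver pattern (n=1): 0.5184 : 0.4816
Convolve the two distributions (both contribute in 2-u steps):
  M: 0.7220×0.5184 = 0.374285
  M+2: 0.7220×0.4816 + 0.2780×0.5184 = 0.491830
  M+4: 0.2780×0.4816 = 0.133885
Scale to base peak (0.491830) = 100: 76.10 : 100.00 : 27.22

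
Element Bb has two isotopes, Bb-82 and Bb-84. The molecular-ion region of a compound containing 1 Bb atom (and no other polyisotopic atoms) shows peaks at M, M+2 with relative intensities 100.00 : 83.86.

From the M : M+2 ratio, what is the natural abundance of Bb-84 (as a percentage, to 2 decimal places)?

If p is the fraction of Bb that is Bb-82, then I(M+2)/I(M) = [C(1,1)·p^0·(1−p)] / p^1 = 1·(1−p)/p = 83.86/100.00 = 0.8386
(1−p)/p = 0.8386/1 = 0.8386  ⇒  p = 1/(1 + 0.8386) = 0.5439
Bb-82: 54.39%, Bb-84: 45.61%.

45.61%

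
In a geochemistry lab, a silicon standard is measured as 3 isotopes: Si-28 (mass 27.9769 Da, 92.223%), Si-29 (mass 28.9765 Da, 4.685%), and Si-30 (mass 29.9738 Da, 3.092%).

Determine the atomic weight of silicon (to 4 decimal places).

The abundance-weighted mean is 0.92223 × 27.9769 + 0.04685 × 28.9765 + 0.03092 × 29.9738
= 25.80114 + 1.35755 + 0.92679 = 28.08548 Da

28.0855 Da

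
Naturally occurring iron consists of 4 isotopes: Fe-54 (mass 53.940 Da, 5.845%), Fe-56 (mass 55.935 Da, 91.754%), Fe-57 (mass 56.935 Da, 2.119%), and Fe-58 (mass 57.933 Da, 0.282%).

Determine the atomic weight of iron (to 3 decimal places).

Weight each isotope mass by its fractional abundance: 0.05845 × 53.940 + 0.91754 × 55.935 + 0.02119 × 56.935 + 0.00282 × 57.933
= 3.1528 + 51.3226 + 1.2065 + 0.1634 = 55.8453 Da

55.845 Da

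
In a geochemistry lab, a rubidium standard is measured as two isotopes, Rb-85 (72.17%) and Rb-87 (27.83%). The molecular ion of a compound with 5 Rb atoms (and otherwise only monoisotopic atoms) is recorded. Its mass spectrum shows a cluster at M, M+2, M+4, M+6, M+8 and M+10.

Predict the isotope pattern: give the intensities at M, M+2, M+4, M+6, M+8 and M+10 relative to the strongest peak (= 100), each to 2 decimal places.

51.86 : 100.00 : 77.12 : 29.74 : 5.73 : 0.44

Expanding (0.7217 + 0.2783)^5:
P(M) = 0.7217^5 = 0.195787
P(M+2) = 5 × 0.7217^4 × 0.2783^1 = 0.377494
P(M+4) = 10 × 0.7217^3 × 0.2783^2 = 0.291136
P(M+6) = 10 × 0.7217^2 × 0.2783^3 = 0.112267
P(M+8) = 5 × 0.7217^1 × 0.2783^4 = 0.021646
P(M+10) = 0.2783^5 = 0.001669
The M+2 peak is largest (0.377494); scaling to 100 gives 51.86 : 100.00 : 77.12 : 29.74 : 5.73 : 0.44.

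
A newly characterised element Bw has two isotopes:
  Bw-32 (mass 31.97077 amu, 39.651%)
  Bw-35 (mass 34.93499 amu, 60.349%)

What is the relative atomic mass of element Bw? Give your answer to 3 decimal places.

Weight each isotope mass by its fractional abundance: 0.39651 × 31.97077 + 0.60349 × 34.93499
= 12.676730 + 21.082917 = 33.759647 amu

33.760 amu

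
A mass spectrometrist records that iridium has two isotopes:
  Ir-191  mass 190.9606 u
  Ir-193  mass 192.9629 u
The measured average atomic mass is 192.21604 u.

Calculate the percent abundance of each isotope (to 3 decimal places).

Ir-191: 37.300%, Ir-193: 62.700%

With x = fraction of Ir-191 (so Ir-193 is 1 − x):
190.9606·x + 192.9629·(1 − x) = 192.21604
(190.9606 − 192.9629)·x = 192.21604 − 192.9629
x = -0.74686 / -2.0023 = 0.37300 → 37.300% Ir-191, 62.700% Ir-193.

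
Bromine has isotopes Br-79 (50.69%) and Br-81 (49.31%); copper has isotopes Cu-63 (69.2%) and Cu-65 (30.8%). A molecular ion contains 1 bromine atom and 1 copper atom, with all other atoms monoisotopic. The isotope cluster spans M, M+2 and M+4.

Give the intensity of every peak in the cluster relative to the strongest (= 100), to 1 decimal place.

70.5 : 100.0 : 30.5

Bromine pattern (n=1): 0.5069 : 0.4931
Copper pattern (n=1): 0.6920 : 0.3080
Convolve the two distributions (both contribute in 2-u steps):
  M: 0.5069×0.6920 = 0.350775
  M+2: 0.5069×0.3080 + 0.4931×0.6920 = 0.497350
  M+4: 0.4931×0.3080 = 0.151875
Scale to base peak (0.497350) = 100: 70.5 : 100.0 : 30.5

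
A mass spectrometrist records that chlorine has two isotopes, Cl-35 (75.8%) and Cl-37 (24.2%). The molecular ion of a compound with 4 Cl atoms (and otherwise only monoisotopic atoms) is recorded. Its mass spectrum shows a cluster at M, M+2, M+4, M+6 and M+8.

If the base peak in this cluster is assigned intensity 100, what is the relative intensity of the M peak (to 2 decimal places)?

Binomial terms of (0.758 + 0.242)^4: M 0.3301, M+2 0.4216, M+4 0.2019, M+6 0.0430, M+8 0.0034 → M+2 is the base peak.
P(M+2) = C(4,1) × 0.758^3 × 0.242^1 = 4 × 0.43551951 × 0.2420 = 0.421583 (base)
P(M) = C(4,0) × 0.758^4 × 0.242^0 = 1 × 0.33012379 × 1.0000 = 0.330124
Relative intensity = 0.330124 / 0.421583 × 100 = 78.31

78.31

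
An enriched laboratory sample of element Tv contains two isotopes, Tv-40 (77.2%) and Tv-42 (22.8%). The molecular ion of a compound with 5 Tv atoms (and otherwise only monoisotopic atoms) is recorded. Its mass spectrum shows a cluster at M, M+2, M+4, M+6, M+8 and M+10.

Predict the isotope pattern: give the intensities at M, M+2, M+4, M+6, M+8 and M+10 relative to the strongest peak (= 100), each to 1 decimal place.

The 5 Tv atoms are independent, so intensities follow the terms of (0.772 + 0.228)^5.
P(M) = 0.772^5 = 0.274212
P(M+2) = 5 × 0.772^4 × 0.228^1 = 0.404924
P(M+4) = 10 × 0.772^3 × 0.228^2 = 0.239178
P(M+6) = 10 × 0.772^2 × 0.228^3 = 0.070638
P(M+8) = 5 × 0.772^1 × 0.228^4 = 0.010431
P(M+10) = 0.228^5 = 0.000616
The M+2 peak is largest (0.404924); scaling to 100 gives 67.7 : 100.0 : 59.1 : 17.4 : 2.6 : 0.2.

67.7 : 100.0 : 59.1 : 17.4 : 2.6 : 0.2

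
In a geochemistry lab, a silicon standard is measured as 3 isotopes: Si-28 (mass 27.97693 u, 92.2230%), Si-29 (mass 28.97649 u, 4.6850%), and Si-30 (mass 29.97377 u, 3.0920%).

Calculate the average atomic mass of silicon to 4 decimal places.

Weight each isotope mass by its fractional abundance: 0.922230 × 27.97693 + 0.046850 × 28.97649 + 0.030920 × 29.97377
= 25.801164 + 1.357549 + 0.926789 = 28.085502 u

28.0855 u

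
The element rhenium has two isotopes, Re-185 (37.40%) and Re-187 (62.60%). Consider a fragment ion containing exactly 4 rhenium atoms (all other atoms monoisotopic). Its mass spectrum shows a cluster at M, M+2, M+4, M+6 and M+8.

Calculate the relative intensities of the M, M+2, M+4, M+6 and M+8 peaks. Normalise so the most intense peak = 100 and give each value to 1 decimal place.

5.3 : 35.7 : 89.6 : 100.0 : 41.8

Expanding (0.3740 + 0.6260)^4:
P(M) = 0.3740^4 = 0.019565
P(M+2) = 4 × 0.3740^3 × 0.6260^1 = 0.130993
P(M+4) = 6 × 0.3740^2 × 0.6260^2 = 0.328884
P(M+6) = 4 × 0.3740^1 × 0.6260^3 = 0.366990
P(M+8) = 0.6260^4 = 0.153567
The M+6 peak is largest (0.366990); scaling to 100 gives 5.3 : 35.7 : 89.6 : 100.0 : 41.8.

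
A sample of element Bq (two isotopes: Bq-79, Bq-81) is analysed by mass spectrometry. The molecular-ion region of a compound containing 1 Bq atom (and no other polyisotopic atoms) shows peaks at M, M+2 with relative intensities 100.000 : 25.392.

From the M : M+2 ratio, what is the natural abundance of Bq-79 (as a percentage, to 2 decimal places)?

If p is the fraction of Bq that is Bq-79, then I(M+2)/I(M) = [C(1,1)·p^0·(1−p)] / p^1 = 1·(1−p)/p = 25.392/100.000 = 0.2539
(1−p)/p = 0.2539/1 = 0.2539  ⇒  p = 1/(1 + 0.2539) = 0.7975
Bq-79: 79.75%, Bq-81: 20.25%.

79.75%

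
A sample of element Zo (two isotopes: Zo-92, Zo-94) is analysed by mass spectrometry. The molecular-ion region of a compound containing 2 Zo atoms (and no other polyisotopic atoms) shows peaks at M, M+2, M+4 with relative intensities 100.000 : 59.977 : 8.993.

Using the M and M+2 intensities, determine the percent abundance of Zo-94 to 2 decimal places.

Let p = fractional abundance of Zo-92. I(M+2)/I(M) = [C(2,1)·p^1·(1−p)] / p^2 = 2·(1−p)/p = 59.977/100.000 = 0.5998
(1−p)/p = 0.5998/2 = 0.2999  ⇒  p = 1/(1 + 0.2999) = 0.7693
Zo-92: 76.93%, Zo-94: 23.07%.

23.07%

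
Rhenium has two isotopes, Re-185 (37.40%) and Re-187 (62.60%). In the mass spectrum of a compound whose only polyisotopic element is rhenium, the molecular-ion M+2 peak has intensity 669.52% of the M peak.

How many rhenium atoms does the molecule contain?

The M+2/M ratio from n Re atoms is n · q/p = n · 0.6260/0.3740.
n = 6.6952 × 0.3740/0.6260 = 4.00 ≈ 4

4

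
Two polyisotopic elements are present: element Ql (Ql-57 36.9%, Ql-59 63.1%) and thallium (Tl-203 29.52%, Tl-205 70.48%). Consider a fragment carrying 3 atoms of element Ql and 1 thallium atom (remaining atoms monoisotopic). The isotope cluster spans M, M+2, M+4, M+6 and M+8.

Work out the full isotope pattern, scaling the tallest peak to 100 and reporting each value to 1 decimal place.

Element Ql pattern (n=3): 0.05024341 : 0.25775277 : 0.44076423 : 0.25123959
Thallium pattern (n=1): 0.2952 : 0.7048
Convolve the two distributions (both contribute in 2-u steps):
  M: 0.05024341×0.2952 = 0.014832
  M+2: 0.05024341×0.7048 + 0.25775277×0.2952 = 0.111500
  M+4: 0.25775277×0.7048 + 0.44076423×0.2952 = 0.311778
  M+6: 0.44076423×0.7048 + 0.25123959×0.2952 = 0.384817
  M+8: 0.25123959×0.7048 = 0.177074
Scale to base peak (0.384817) = 100: 3.9 : 29.0 : 81.0 : 100.0 : 46.0

3.9 : 29.0 : 81.0 : 100.0 : 46.0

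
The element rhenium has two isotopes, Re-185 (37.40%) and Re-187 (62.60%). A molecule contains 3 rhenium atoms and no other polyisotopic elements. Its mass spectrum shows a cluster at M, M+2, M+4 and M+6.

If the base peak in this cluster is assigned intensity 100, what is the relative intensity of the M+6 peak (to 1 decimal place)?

55.8

Binomial terms of (0.3740 + 0.6260)^3: M 0.0523, M+2 0.2627, M+4 0.4397, M+6 0.2453 → M+4 is the base peak.
P(M+4) = C(3,2) × 0.3740^1 × 0.6260^2 = 3 × 0.3740 × 0.391876 = 0.439685 (base)
P(M+6) = C(3,3) × 0.3740^0 × 0.6260^3 = 1 × 1.0000 × 0.24531438 = 0.245314
Relative intensity = 0.245314 / 0.439685 × 100 = 55.8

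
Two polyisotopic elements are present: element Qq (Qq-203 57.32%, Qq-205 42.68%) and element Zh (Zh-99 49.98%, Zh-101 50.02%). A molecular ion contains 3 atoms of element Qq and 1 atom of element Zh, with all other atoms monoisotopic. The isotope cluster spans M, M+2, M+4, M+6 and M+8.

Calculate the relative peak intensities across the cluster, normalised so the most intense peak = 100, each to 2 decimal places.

Element Qq pattern (n=3): 0.18832958 : 0.42068597 : 0.31323931 : 0.07774514
Element Zh pattern (n=1): 0.4998 : 0.5002
Convolve the two distributions (both contribute in 2-u steps):
  M: 0.18832958×0.4998 = 0.094127
  M+2: 0.18832958×0.5002 + 0.42068597×0.4998 = 0.304461
  M+4: 0.42068597×0.5002 + 0.31323931×0.4998 = 0.366984
  M+6: 0.31323931×0.5002 + 0.07774514×0.4998 = 0.195539
  M+8: 0.07774514×0.5002 = 0.038888
Scale to base peak (0.366984) = 100: 25.65 : 82.96 : 100.00 : 53.28 : 10.60

25.65 : 82.96 : 100.00 : 53.28 : 10.60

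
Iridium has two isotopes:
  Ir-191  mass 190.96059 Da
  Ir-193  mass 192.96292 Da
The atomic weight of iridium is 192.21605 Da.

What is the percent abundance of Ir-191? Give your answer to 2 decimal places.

Let x be the fractional abundance of Ir-191; then Ir-193 has abundance 1 − x.
190.96059·x + 192.96292·(1 − x) = 192.21605
(190.96059 − 192.96292)·x = 192.21605 − 192.96292
x = -0.74687 / -2.00233 = 0.37300 → 37.30% Ir-191, 62.70% Ir-193.

37.30%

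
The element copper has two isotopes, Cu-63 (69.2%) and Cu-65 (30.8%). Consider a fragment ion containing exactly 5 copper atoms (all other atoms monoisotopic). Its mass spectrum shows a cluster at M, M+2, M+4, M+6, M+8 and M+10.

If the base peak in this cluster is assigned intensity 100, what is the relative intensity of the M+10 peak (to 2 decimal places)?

Term probabilities: M 0.1587, M+2 0.3531, M+4 0.3144, M+6 0.1399, M+8 0.0311, M+10 0.0028. Base peak = M+2.
P(M+2) = C(5,1) × 0.692^4 × 0.308^1 = 5 × 0.22931073 × 0.3080 = 0.353139 (base)
P(M+10) = C(5,5) × 0.692^0 × 0.308^5 = 1 × 1.0000 × 0.00277175 = 0.002772
Relative intensity = 0.002772 / 0.353139 × 100 = 0.78

0.78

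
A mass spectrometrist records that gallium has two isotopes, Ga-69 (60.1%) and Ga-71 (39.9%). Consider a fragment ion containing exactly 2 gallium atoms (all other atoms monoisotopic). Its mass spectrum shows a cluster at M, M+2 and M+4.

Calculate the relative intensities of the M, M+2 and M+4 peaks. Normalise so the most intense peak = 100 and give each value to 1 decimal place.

75.3 : 100.0 : 33.2

Expanding (0.601 + 0.399)^2:
P(M) = 0.601^2 = 0.361201
P(M+2) = 2 × 0.601^1 × 0.399^1 = 0.479598
P(M+4) = 0.399^2 = 0.159201
The M+2 peak is largest (0.479598); scaling to 100 gives 75.3 : 100.0 : 33.2.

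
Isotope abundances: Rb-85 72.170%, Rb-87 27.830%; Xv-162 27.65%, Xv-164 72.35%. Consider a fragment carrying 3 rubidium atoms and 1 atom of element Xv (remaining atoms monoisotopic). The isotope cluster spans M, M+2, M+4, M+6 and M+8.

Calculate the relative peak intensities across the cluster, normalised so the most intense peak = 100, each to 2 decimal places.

Rubidium pattern (n=3): 0.37589809 : 0.43485841 : 0.16768892 : 0.02155458
Element Xv pattern (n=1): 0.2765 : 0.7235
Convolve the two distributions (both contribute in 2-u steps):
  M: 0.37589809×0.2765 = 0.103936
  M+2: 0.37589809×0.7235 + 0.43485841×0.2765 = 0.392201
  M+4: 0.43485841×0.7235 + 0.16768892×0.2765 = 0.360986
  M+6: 0.16768892×0.7235 + 0.02155458×0.2765 = 0.127283
  M+8: 0.02155458×0.7235 = 0.015595
Scale to base peak (0.392201) = 100: 26.50 : 100.00 : 92.04 : 32.45 : 3.98

26.50 : 100.00 : 92.04 : 32.45 : 3.98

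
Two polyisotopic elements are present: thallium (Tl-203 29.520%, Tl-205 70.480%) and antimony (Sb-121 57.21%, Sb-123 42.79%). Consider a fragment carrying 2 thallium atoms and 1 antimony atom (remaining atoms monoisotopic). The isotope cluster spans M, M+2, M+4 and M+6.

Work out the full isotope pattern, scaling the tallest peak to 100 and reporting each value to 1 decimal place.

10.8 : 59.6 : 100.0 : 46.0

Thallium pattern (n=2): 0.08714304 : 0.41611392 : 0.49674304
Antimony pattern (n=1): 0.5721 : 0.4279
Convolve the two distributions (both contribute in 2-u steps):
  M: 0.08714304×0.5721 = 0.049855
  M+2: 0.08714304×0.4279 + 0.41611392×0.5721 = 0.275347
  M+4: 0.41611392×0.4279 + 0.49674304×0.5721 = 0.462242
  M+6: 0.49674304×0.4279 = 0.212556
Scale to base peak (0.462242) = 100: 10.8 : 59.6 : 100.0 : 46.0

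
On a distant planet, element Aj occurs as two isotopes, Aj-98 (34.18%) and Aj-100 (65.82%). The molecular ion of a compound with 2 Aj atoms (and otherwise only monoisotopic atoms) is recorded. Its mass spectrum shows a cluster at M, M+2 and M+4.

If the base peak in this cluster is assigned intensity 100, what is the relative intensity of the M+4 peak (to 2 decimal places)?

96.28

Binomial terms of (0.3418 + 0.6582)^2: M 0.1168, M+2 0.4499, M+4 0.4332 → M+2 is the base peak.
P(M+2) = C(2,1) × 0.3418^1 × 0.6582^1 = 2 × 0.3418 × 0.6582 = 0.449946 (base)
P(M+4) = C(2,2) × 0.3418^0 × 0.6582^2 = 1 × 1.0000 × 0.43322724 = 0.433227
Relative intensity = 0.433227 / 0.449946 × 100 = 96.28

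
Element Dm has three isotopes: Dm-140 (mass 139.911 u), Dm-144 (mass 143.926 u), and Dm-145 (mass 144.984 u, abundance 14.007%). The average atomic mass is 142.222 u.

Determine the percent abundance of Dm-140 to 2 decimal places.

The remaining 85.993% is split between Dm-140 (fraction x) and Dm-144 (fraction 0.85993 − x).
Substituting: 139.911x + 143.926(0.85993 − x) = 121.91409112
(139.911 − 143.926)x = -1.85219406  ⇒  x = 0.46132, y = 0.39861
Dm-140: 46.13%, Dm-144: 39.86%.

46.13%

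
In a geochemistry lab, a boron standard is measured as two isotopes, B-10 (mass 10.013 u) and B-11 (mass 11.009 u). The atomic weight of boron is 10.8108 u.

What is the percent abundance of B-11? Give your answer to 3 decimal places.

Writing the weighted mean with unknown fraction x of B-10:
10.013·x + 11.009·(1 − x) = 10.8108
(10.013 − 11.009)·x = 10.8108 − 11.009
x = -0.1982 / -0.996 = 0.19900 → 19.900% B-10, 80.100% B-11.

80.100%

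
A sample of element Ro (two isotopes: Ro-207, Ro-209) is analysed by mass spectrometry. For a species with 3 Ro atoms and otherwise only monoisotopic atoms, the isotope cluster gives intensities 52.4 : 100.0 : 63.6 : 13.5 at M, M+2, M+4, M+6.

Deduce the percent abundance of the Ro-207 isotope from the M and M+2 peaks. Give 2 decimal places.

61.12%

If p is the fraction of Ro that is Ro-207, then I(M+2)/I(M) = [C(3,1)·p^2·(1−p)] / p^3 = 3·(1−p)/p = 100.0/52.4 = 1.9084
(1−p)/p = 1.9084/3 = 0.6361  ⇒  p = 1/(1 + 0.6361) = 0.6112
Ro-207: 61.12%, Ro-209: 38.88%.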